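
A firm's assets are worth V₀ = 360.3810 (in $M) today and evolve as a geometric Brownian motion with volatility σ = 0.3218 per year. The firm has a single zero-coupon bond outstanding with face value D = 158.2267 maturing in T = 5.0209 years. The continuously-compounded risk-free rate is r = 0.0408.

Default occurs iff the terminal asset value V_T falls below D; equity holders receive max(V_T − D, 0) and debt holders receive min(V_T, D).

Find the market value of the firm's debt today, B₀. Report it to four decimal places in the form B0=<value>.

d₁ = [ln(V₀/D) + (r + σ²/2)T] / (σ√T)
   = [ln(360.3810/158.2267) + (0.0408 + 0.5·0.3218²)·5.0209] / (0.3218·√5.0209)
   = [0.823133 + 0.464823] / 0.721069 = 1.786176
d₂ = d₁ − σ√T = 1.786176 − 0.721069 = 1.065107
N(d₁) = 0.962965,  N(d₂) = 0.856586,  e^(−rT) = 0.814767
E₀ = V₀·N(d₁) − D·e^(−rT)·N(d₂)
   = 360.3810·0.962965 − 158.2267·0.814767·0.856586 = 236.604816
B₀ = V₀ − E₀ = 360.3810 − 236.604816 = 123.776184

B0=123.7762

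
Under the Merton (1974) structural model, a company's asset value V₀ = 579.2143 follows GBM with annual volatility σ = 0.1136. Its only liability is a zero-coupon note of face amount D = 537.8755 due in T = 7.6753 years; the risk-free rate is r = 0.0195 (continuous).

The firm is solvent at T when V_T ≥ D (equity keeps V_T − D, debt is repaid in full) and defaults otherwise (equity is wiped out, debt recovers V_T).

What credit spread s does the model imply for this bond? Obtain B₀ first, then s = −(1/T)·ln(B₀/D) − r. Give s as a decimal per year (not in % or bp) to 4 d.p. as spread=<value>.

spread=0.0065

d₁ = [ln(V₀/D) + (r + σ²/2)T] / (σ√T)
   = [ln(579.2143/537.8755) + (0.0195 + 0.5·0.1136²)·7.6753] / (0.1136·√7.6753)
   = [0.074045 + 0.199193] / 0.314721 = 0.868192
d₂ = d₁ − σ√T = 0.868192 − 0.314721 = 0.553471
N(d₁) = 0.807355,  N(d₂) = 0.710030,  e^(−rT) = 0.860993
E₀ = V₀·N(d₁) − D·e^(−rT)·N(d₂)
   = 579.2143·0.807355 − 537.8755·0.860993·0.710030 = 138.811958
B₀ = V₀ − E₀ = 579.2143 − 138.811958 = 440.402342
spread = −(1/T)·ln(B₀/D) − r = −(1/7.6753)·ln(440.402342/537.8755) − 0.0195 = 0.00654959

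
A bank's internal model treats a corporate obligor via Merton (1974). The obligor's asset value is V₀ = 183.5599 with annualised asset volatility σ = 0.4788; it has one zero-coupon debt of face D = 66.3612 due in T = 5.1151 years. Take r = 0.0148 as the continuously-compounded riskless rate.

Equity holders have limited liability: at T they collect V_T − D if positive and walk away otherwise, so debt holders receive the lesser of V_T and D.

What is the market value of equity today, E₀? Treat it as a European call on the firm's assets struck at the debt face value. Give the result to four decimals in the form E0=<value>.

E0=130.6188

d₁ = [ln(V₀/D) + (r + σ²/2)T] / (σ√T)
   = [ln(183.5599/66.3612) + (0.0148 + 0.5·0.4788²)·5.1151] / (0.4788·√5.1151)
   = [1.017428 + 0.662020] / 1.082882 = 1.550906
d₂ = d₁ − σ√T = 1.550906 − 1.082882 = 0.468024
N(d₁) = 0.939538,  N(d₂) = 0.680116,  e^(−rT) = 0.927091
E₀ = V₀·N(d₁) − D·e^(−rT)·N(d₂)
   = 183.5599·0.939538 − 66.3612·0.927091·0.680116 = 130.618776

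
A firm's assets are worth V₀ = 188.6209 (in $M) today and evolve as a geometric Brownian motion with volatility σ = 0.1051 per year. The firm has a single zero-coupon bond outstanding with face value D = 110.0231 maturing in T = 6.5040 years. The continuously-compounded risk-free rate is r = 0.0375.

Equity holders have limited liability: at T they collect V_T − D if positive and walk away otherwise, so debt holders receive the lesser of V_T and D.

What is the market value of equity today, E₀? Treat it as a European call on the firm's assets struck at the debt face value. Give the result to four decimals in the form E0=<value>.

E0=102.4276

d₁ = [ln(V₀/D) + (r + σ²/2)T] / (σ√T)
   = [ln(188.6209/110.0231) + (0.0375 + 0.5·0.1051²)·6.5040] / (0.1051·√6.5040)
   = [0.539049 + 0.279822] / 0.268036 = 3.055077
d₂ = d₁ − σ√T = 3.055077 − 0.268036 = 2.787042
N(d₁) = 0.998875,  N(d₂) = 0.997340,  e^(−rT) = 0.783566
E₀ = V₀·N(d₁) − D·e^(−rT)·N(d₂)
   = 188.6209·0.998875 − 110.0231·0.783566·0.997340 = 102.427624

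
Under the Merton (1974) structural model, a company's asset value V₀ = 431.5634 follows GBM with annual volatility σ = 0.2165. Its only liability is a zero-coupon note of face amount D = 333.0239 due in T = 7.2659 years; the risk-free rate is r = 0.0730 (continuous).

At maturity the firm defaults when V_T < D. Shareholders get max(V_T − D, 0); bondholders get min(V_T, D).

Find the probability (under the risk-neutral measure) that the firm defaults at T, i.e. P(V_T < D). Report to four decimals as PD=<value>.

PD=0.1443

d₁ = [ln(V₀/D) + (r + σ²/2)T] / (σ√T)
   = [ln(431.5634/333.0239) + (0.0730 + 0.5·0.2165²)·7.2659] / (0.2165·√7.2659)
   = [0.259200 + 0.700695] / 0.583583 = 1.644831
d₂ = d₁ − σ√T = 1.644831 − 0.583583 = 1.061248
risk-neutral PD = N(−d₂) = N(-1.061248) = 0.144289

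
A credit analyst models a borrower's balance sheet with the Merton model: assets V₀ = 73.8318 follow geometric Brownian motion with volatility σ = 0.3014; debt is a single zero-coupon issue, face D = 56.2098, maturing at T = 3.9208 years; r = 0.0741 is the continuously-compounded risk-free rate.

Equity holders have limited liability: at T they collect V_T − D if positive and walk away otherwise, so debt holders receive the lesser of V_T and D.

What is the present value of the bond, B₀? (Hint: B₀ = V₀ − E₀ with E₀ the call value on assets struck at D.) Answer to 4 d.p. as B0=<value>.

d₁ = [ln(V₀/D) + (r + σ²/2)T] / (σ√T)
   = [ln(73.8318/56.2098) + (0.0741 + 0.5·0.3014²)·3.9208] / (0.3014·√3.9208)
   = [0.272698 + 0.468618] / 0.596802 = 1.242147
d₂ = d₁ − σ√T = 1.242147 − 0.596802 = 0.645344
N(d₁) = 0.892909,  N(d₂) = 0.740648,  e^(−rT) = 0.747866
E₀ = V₀·N(d₁) − D·e^(−rT)·N(d₂)
   = 73.8318·0.892909 − 56.2098·0.747866·0.740648 = 34.790144
B₀ = V₀ − E₀ = 73.8318 − 34.790144 = 39.041656

B0=39.0417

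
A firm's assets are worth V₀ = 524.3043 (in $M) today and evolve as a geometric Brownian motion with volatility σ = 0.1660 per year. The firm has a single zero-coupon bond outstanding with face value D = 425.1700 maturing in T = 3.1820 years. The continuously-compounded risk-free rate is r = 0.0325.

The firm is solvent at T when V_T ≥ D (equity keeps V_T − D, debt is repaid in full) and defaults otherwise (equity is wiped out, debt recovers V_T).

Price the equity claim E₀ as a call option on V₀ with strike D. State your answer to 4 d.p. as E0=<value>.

d₁ = [ln(V₀/D) + (r + σ²/2)T] / (σ√T)
   = [ln(524.3043/425.1700) + (0.0325 + 0.5·0.1660²)·3.1820] / (0.1660·√3.1820)
   = [0.209583 + 0.147257] / 0.296113 = 1.205078
d₂ = d₁ − σ√T = 1.205078 − 0.296113 = 0.908964
N(d₁) = 0.885913,  N(d₂) = 0.818315,  e^(−rT) = 0.901753
E₀ = V₀·N(d₁) − D·e^(−rT)·N(d₂)
   = 524.3043·0.885913 − 425.1700·0.901753·0.818315 = 150.747504

E0=150.7475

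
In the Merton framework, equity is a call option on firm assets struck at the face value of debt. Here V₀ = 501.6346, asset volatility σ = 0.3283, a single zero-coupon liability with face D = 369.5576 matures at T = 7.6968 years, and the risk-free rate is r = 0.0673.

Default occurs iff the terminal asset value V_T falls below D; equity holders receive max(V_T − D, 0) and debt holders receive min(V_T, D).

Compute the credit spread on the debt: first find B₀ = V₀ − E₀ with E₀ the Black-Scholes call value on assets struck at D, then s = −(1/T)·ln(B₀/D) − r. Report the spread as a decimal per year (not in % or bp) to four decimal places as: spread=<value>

spread=0.0179

d₁ = [ln(V₀/D) + (r + σ²/2)T] / (σ√T)
   = [ln(501.6346/369.5576) + (0.0673 + 0.5·0.3283²)·7.6968] / (0.3283·√7.6968)
   = [0.305565 + 0.932779] / 0.910806 = 1.359613
d₂ = d₁ − σ√T = 1.359613 − 0.910806 = 0.448807
N(d₁) = 0.913024,  N(d₂) = 0.673214,  e^(−rT) = 0.595714
E₀ = V₀·N(d₁) − D·e^(−rT)·N(d₂)
   = 501.6346·0.913024 − 369.5576·0.595714·0.673214 = 309.795734
B₀ = V₀ − E₀ = 501.6346 − 309.795734 = 191.838866
spread = −(1/T)·ln(B₀/D) − r = −(1/7.6968)·ln(191.838866/369.5576) − 0.0673 = 0.01788486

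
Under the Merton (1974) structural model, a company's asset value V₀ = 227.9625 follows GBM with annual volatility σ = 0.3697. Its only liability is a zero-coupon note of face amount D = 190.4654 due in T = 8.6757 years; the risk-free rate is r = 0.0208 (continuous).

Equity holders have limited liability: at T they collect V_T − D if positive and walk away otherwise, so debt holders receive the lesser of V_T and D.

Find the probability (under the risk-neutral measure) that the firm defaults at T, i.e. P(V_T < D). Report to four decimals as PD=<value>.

d₁ = [ln(V₀/D) + (r + σ²/2)T] / (σ√T)
   = [ln(227.9625/190.4654) + (0.0208 + 0.5·0.3697²)·8.6757] / (0.3697·√8.6757)
   = [0.179711 + 0.773344] / 1.088934 = 0.875217
d₂ = d₁ − σ√T = 0.875217 − 1.088934 = -0.213717
risk-neutral PD = N(−d₂) = N(0.213717) = 0.584616

PD=0.5846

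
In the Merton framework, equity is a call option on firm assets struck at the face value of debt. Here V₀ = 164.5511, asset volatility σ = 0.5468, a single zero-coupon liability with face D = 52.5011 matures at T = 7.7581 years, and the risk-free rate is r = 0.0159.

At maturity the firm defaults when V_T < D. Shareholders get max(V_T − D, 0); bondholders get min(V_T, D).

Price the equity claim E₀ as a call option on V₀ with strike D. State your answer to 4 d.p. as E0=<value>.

E0=130.9066

d₁ = [ln(V₀/D) + (r + σ²/2)T] / (σ√T)
   = [ln(164.5511/52.5011) + (0.0159 + 0.5·0.5468²)·7.7581] / (0.5468·√7.7581)
   = [1.142387 + 1.283152] / 1.523022 = 1.592583
d₂ = d₁ − σ√T = 1.592583 − 1.523022 = 0.069561
N(d₁) = 0.944373,  N(d₂) = 0.527728,  e^(−rT) = 0.883951
E₀ = V₀·N(d₁) − D·e^(−rT)·N(d₂)
   = 164.5511·0.944373 − 52.5011·0.883951·0.527728 = 130.906606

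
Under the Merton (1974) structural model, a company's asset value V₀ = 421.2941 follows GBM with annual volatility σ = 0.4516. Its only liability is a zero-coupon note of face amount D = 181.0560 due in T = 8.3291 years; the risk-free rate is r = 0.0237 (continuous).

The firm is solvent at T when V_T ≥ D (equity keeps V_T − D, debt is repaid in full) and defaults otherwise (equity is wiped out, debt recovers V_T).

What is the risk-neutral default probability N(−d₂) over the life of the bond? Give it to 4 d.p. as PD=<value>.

PD=0.4413

d₁ = [ln(V₀/D) + (r + σ²/2)T] / (σ√T)
   = [ln(421.2941/181.0560) + (0.0237 + 0.5·0.4516²)·8.3291] / (0.4516·√8.3291)
   = [0.844525 + 1.046729] / 1.303326 = 1.451098
d₂ = d₁ − σ√T = 1.451098 − 1.303326 = 0.147772
risk-neutral PD = N(−d₂) = N(-0.147772) = 0.441261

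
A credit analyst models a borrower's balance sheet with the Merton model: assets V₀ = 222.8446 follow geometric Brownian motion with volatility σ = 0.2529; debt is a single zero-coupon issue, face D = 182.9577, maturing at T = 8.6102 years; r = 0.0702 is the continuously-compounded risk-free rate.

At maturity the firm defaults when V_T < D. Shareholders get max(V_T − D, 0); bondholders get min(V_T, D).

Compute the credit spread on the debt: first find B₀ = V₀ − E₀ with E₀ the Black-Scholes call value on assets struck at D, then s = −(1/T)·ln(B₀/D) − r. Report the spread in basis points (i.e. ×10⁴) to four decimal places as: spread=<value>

d₁ = [ln(V₀/D) + (r + σ²/2)T] / (σ√T)
   = [ln(222.8446/182.9577) + (0.0702 + 0.5·0.2529²)·8.6102] / (0.2529·√8.6102)
   = [0.197220 + 0.879783] / 0.742088 = 1.451314
d₂ = d₁ − σ√T = 1.451314 − 0.742088 = 0.709226
N(d₁) = 0.926654,  N(d₂) = 0.760908,  e^(−rT) = 0.546382
E₀ = V₀·N(d₁) − D·e^(−rT)·N(d₂)
   = 222.8446·0.926654 − 182.9577·0.546382·0.760908 = 130.435727
B₀ = V₀ − E₀ = 222.8446 − 130.435727 = 92.408873
spread = −(1/T)·ln(B₀/D) − r = −(1/8.6102)·ln(92.408873/182.9577) − 0.0702 = 0.00912824
in basis points: 0.00912824 × 10⁴ = 91.2824 bp

spread=91.2824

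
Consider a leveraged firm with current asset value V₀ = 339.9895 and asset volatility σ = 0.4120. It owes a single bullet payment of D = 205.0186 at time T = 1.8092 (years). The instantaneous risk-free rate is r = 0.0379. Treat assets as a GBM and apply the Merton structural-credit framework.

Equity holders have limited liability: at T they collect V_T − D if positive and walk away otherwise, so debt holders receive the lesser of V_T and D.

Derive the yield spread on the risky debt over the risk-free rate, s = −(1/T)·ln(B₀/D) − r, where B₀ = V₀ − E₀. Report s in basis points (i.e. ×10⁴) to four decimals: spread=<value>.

spread=318.4080

d₁ = [ln(V₀/D) + (r + σ²/2)T] / (σ√T)
   = [ln(339.9895/205.0186) + (0.0379 + 0.5·0.4120²)·1.8092] / (0.4120·√1.8092)
   = [0.505814 + 0.222119] / 0.554167 = 1.313563
d₂ = d₁ − σ√T = 1.313563 − 0.554167 = 0.759396
N(d₁) = 0.905503,  N(d₂) = 0.776192,  e^(−rT) = 0.933729
E₀ = V₀·N(d₁) − D·e^(−rT)·N(d₂)
   = 339.9895·0.905503 − 205.0186·0.933729·0.776192 = 159.273697
B₀ = V₀ − E₀ = 339.9895 − 159.273697 = 180.715803
spread = −(1/T)·ln(B₀/D) − r = −(1/1.8092)·ln(180.715803/205.0186) − 0.0379 = 0.03184080
in basis points: 0.03184080 × 10⁴ = 318.4080 bp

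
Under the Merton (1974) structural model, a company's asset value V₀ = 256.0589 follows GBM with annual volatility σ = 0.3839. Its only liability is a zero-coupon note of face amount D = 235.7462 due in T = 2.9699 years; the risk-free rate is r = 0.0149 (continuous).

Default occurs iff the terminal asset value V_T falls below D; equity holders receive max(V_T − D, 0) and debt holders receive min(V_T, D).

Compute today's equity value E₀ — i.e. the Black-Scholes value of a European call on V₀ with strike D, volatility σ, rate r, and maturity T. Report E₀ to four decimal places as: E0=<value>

d₁ = [ln(V₀/D) + (r + σ²/2)T] / (σ√T)
   = [ln(256.0589/235.7462) + (0.0149 + 0.5·0.3839²)·2.9699] / (0.3839·√2.9699)
   = [0.082652 + 0.263102] / 0.661590 = 0.522611
d₂ = d₁ − σ√T = 0.522611 − 0.661590 = -0.138980
N(d₁) = 0.699377,  N(d₂) = 0.444733,  e^(−rT) = 0.956713
E₀ = V₀·N(d₁) − D·e^(−rT)·N(d₂)
   = 256.0589·0.699377 − 235.7462·0.956713·0.444733 = 78.776005

E0=78.7760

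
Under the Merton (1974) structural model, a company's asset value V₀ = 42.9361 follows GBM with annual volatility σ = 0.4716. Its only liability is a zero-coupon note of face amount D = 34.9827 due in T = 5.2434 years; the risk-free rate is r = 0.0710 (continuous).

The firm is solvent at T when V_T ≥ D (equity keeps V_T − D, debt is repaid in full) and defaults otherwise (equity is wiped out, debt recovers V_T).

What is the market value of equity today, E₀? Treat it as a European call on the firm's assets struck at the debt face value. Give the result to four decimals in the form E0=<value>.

d₁ = [ln(V₀/D) + (r + σ²/2)T] / (σ√T)
   = [ln(42.9361/34.9827) + (0.0710 + 0.5·0.4716²)·5.2434] / (0.4716·√5.2434)
   = [0.204859 + 0.955365] / 1.079892 = 1.074389
d₂ = d₁ − σ√T = 1.074389 − 1.079892 = -0.005503
N(d₁) = 0.858676,  N(d₂) = 0.497805,  e^(−rT) = 0.689160
E₀ = V₀·N(d₁) − D·e^(−rT)·N(d₂)
   = 42.9361·0.858676 − 34.9827·0.689160·0.497805 = 24.866774

E0=24.8668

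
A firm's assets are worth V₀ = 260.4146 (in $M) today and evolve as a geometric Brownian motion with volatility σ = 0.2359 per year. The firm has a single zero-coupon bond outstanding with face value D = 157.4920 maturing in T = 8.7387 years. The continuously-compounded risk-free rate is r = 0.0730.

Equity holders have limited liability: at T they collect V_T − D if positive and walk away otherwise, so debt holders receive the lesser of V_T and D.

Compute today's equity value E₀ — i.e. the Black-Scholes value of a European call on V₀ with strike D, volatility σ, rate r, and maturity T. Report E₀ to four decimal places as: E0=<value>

E0=179.2922

d₁ = [ln(V₀/D) + (r + σ²/2)T] / (σ√T)
   = [ln(260.4146/157.4920) + (0.0730 + 0.5·0.2359²)·8.7387] / (0.2359·√8.7387)
   = [0.502900 + 0.881074] / 0.697351 = 1.984617
d₂ = d₁ − σ√T = 1.984617 − 0.697351 = 1.287266
N(d₁) = 0.976406,  N(d₂) = 0.900999,  e^(−rT) = 0.528388
E₀ = V₀·N(d₁) − D·e^(−rT)·N(d₂)
   = 260.4146·0.976406 − 157.4920·0.528388·0.900999 = 179.292199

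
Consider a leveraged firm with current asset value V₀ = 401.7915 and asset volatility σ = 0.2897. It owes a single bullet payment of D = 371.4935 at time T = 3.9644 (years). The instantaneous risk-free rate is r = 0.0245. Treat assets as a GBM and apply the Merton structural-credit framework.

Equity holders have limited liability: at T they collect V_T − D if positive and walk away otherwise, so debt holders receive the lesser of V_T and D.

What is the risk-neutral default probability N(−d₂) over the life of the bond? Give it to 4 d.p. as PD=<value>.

PD=0.4937

d₁ = [ln(V₀/D) + (r + σ²/2)T] / (σ√T)
   = [ln(401.7915/371.4935) + (0.0245 + 0.5·0.2897²)·3.9644] / (0.2897·√3.9644)
   = [0.078402 + 0.263486] / 0.576816 = 0.592716
d₂ = d₁ − σ√T = 0.592716 − 0.576816 = 0.015900
risk-neutral PD = N(−d₂) = N(-0.015900) = 0.493657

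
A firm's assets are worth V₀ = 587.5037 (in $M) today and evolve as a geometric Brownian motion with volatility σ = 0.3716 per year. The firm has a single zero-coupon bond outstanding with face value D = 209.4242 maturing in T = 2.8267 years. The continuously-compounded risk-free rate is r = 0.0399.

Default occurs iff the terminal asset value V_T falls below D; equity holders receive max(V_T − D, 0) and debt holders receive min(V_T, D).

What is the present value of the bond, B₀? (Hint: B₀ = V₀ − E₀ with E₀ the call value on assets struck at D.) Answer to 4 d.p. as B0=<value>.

d₁ = [ln(V₀/D) + (r + σ²/2)T] / (σ√T)
   = [ln(587.5037/209.4242) + (0.0399 + 0.5·0.3716²)·2.8267] / (0.3716·√2.8267)
   = [1.031521 + 0.307950] / 0.624763 = 2.143965
d₂ = d₁ − σ√T = 2.143965 − 0.624763 = 1.519201
N(d₁) = 0.983982,  N(d₂) = 0.935644,  e^(−rT) = 0.893342
E₀ = V₀·N(d₁) − D·e^(−rT)·N(d₂)
   = 587.5037·0.983982 − 209.4242·0.893342·0.935644 = 403.045818
B₀ = V₀ − E₀ = 587.5037 − 403.045818 = 184.457882

B0=184.4579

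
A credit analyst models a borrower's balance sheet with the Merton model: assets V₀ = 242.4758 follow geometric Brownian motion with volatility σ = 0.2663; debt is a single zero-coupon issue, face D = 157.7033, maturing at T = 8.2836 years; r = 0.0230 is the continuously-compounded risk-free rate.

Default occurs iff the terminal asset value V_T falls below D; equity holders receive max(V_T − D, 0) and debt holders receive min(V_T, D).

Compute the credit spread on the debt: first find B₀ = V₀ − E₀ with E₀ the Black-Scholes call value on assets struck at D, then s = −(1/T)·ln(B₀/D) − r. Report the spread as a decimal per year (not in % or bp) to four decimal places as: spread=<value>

spread=0.0152

d₁ = [ln(V₀/D) + (r + σ²/2)T] / (σ√T)
   = [ln(242.4758/157.7033) + (0.0230 + 0.5·0.2663²)·8.2836] / (0.2663·√8.2836)
   = [0.430186 + 0.484241] / 0.766445 = 1.193078
d₂ = d₁ − σ√T = 1.193078 − 0.766445 = 0.426633
N(d₁) = 0.883581,  N(d₂) = 0.665177,  e^(−rT) = 0.826527
E₀ = V₀·N(d₁) − D·e^(−rT)·N(d₂)
   = 242.4758·0.883581 − 157.7033·0.826527·0.665177 = 127.543754
B₀ = V₀ − E₀ = 242.4758 − 127.543754 = 114.932046
spread = −(1/T)·ln(B₀/D) − r = −(1/8.2836)·ln(114.932046/157.7033) − 0.0230 = 0.01519286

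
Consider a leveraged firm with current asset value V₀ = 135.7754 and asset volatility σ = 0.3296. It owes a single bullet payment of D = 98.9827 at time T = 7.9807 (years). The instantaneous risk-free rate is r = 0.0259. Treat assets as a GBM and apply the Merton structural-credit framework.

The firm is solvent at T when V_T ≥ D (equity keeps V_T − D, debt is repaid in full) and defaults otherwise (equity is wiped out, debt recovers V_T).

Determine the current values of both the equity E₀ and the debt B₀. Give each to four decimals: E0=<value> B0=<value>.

E0=71.7852 B0=63.9902

d₁ = [ln(V₀/D) + (r + σ²/2)T] / (σ√T)
   = [ln(135.7754/98.9827) + (0.0259 + 0.5·0.3296²)·7.9807] / (0.3296·√7.9807)
   = [0.316057 + 0.640196] / 0.931124 = 1.026988
d₂ = d₁ − σ√T = 1.026988 − 0.931124 = 0.095863
N(d₁) = 0.847787,  N(d₂) = 0.538185,  e^(−rT) = 0.813263
E₀ = V₀·N(d₁) − D·e^(−rT)·N(d₂)
   = 135.7754·0.847787 − 98.9827·0.813263·0.538185 = 71.785204
B₀ = V₀ − E₀ = 135.7754 − 71.785204 = 63.990196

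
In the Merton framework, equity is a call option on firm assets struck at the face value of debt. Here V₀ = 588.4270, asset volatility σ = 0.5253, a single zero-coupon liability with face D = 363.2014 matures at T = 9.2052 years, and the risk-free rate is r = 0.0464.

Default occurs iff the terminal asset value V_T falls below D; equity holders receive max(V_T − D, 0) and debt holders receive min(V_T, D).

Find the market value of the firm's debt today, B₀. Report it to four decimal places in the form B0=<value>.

d₁ = [ln(V₀/D) + (r + σ²/2)T] / (σ√T)
   = [ln(588.4270/363.2014) + (0.0464 + 0.5·0.5253²)·9.2052] / (0.5253·√9.2052)
   = [0.482495 + 1.697163] / 1.593764 = 1.367617
d₂ = d₁ − σ√T = 1.367617 − 1.593764 = -0.226147
N(d₁) = 0.914284,  N(d₂) = 0.410543,  e^(−rT) = 0.652384
E₀ = V₀·N(d₁) − D·e^(−rT)·N(d₂)
   = 588.4270·0.914284 − 363.2014·0.652384·0.410543 = 440.712359
B₀ = V₀ − E₀ = 588.4270 − 440.712359 = 147.714641

B0=147.7146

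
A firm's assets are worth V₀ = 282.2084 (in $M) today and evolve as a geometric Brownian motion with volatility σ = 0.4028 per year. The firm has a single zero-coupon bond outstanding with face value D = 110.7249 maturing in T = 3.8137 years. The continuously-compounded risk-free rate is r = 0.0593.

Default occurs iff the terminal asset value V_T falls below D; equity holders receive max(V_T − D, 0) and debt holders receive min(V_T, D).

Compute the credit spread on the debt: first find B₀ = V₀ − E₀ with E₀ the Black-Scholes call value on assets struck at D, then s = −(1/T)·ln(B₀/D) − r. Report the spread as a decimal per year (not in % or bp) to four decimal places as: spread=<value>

spread=0.0110

d₁ = [ln(V₀/D) + (r + σ²/2)T] / (σ√T)
   = [ln(282.2084/110.7249) + (0.0593 + 0.5·0.4028²)·3.8137] / (0.4028·√3.8137)
   = [0.935597 + 0.535535] / 0.786616 = 1.870203
d₂ = d₁ − σ√T = 1.870203 − 0.786616 = 1.083588
N(d₁) = 0.969272,  N(d₂) = 0.860726,  e^(−rT) = 0.797597
E₀ = V₀·N(d₁) − D·e^(−rT)·N(d₂)
   = 282.2084·0.969272 − 110.7249·0.797597·0.860726 = 197.522768
B₀ = V₀ − E₀ = 282.2084 − 197.522768 = 84.685632
spread = −(1/T)·ln(B₀/D) − r = −(1/3.8137)·ln(84.685632/110.7249) − 0.0593 = 0.01099992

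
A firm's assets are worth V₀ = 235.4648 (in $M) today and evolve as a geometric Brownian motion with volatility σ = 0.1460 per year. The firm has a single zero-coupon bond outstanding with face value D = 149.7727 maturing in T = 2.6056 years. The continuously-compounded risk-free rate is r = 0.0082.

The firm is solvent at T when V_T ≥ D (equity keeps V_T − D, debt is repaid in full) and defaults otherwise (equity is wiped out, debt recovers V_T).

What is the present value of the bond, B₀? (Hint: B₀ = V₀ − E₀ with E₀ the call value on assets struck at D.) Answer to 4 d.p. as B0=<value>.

d₁ = [ln(V₀/D) + (r + σ²/2)T] / (σ√T)
   = [ln(235.4648/149.7727) + (0.0082 + 0.5·0.1460²)·2.6056] / (0.1460·√2.6056)
   = [0.452443 + 0.049136] / 0.235671 = 2.128299
d₂ = d₁ − σ√T = 2.128299 − 0.235671 = 1.892628
N(d₁) = 0.983344,  N(d₂) = 0.970796,  e^(−rT) = 0.978861
E₀ = V₀·N(d₁) − D·e^(−rT)·N(d₂)
   = 235.4648·0.983344 − 149.7727·0.978861·0.970796 = 89.217706
B₀ = V₀ − E₀ = 235.4648 − 89.217706 = 146.247094

B0=146.2471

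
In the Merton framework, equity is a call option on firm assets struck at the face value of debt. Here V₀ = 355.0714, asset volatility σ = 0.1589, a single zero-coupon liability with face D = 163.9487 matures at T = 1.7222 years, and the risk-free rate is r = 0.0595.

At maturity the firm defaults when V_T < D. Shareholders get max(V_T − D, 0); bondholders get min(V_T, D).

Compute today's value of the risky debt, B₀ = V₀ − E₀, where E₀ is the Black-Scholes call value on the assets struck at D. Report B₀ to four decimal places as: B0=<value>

d₁ = [ln(V₀/D) + (r + σ²/2)T] / (σ√T)
   = [ln(355.0714/163.9487) + (0.0595 + 0.5·0.1589²)·1.7222] / (0.1589·√1.7222)
   = [0.772765 + 0.124213] / 0.208529 = 4.301464
d₂ = d₁ − σ√T = 4.301464 − 0.208529 = 4.092935
N(d₁) = 0.999992,  N(d₂) = 0.999979,  e^(−rT) = 0.902604
E₀ = V₀·N(d₁) − D·e^(−rT)·N(d₂)
   = 355.0714·0.999992 − 163.9487·0.902604·0.999979 = 207.090719
B₀ = V₀ − E₀ = 355.0714 − 207.090719 = 147.980681

B0=147.9807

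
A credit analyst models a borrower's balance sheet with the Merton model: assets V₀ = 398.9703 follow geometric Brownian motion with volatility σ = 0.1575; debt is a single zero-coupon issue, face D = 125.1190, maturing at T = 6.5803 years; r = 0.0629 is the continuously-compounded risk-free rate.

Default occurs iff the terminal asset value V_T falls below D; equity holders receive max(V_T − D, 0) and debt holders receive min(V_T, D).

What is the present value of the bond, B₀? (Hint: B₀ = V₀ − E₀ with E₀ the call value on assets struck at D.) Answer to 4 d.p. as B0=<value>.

B0=82.7112

d₁ = [ln(V₀/D) + (r + σ²/2)T] / (σ√T)
   = [ln(398.9703/125.1190) + (0.0629 + 0.5·0.1575²)·6.5803] / (0.1575·√6.5803)
   = [1.159622 + 0.495517] / 0.404021 = 4.096670
d₂ = d₁ − σ√T = 4.096670 − 0.404021 = 3.692650
N(d₁) = 0.999979,  N(d₂) = 0.999889,  e^(−rT) = 0.661066
E₀ = V₀·N(d₁) − D·e^(−rT)·N(d₂)
   = 398.9703·0.999979 − 125.1190·0.661066·0.999889 = 316.259140
B₀ = V₀ − E₀ = 398.9703 − 316.259140 = 82.711160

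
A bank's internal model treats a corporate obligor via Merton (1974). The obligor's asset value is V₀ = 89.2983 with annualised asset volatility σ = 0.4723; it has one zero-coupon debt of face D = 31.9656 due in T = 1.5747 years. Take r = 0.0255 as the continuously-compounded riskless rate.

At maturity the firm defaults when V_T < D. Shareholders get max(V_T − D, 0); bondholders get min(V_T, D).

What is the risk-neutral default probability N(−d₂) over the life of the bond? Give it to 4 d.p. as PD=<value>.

PD=0.0662

d₁ = [ln(V₀/D) + (r + σ²/2)T] / (σ√T)
   = [ln(89.2983/31.9656) + (0.0255 + 0.5·0.4723²)·1.5747] / (0.4723·√1.5747)
   = [1.027322 + 0.215787] / 0.592675 = 2.097454
d₂ = d₁ − σ√T = 2.097454 − 0.592675 = 1.504778
risk-neutral PD = N(−d₂) = N(-1.504778) = 0.066191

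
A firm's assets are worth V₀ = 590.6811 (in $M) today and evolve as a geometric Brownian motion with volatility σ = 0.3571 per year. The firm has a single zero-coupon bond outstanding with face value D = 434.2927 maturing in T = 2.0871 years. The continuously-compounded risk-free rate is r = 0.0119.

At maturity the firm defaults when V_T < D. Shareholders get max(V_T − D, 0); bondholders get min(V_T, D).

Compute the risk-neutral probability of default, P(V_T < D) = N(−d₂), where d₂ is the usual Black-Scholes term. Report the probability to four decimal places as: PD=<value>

d₁ = [ln(V₀/D) + (r + σ²/2)T] / (σ√T)
   = [ln(590.6811/434.2927) + (0.0119 + 0.5·0.3571²)·2.0871] / (0.3571·√2.0871)
   = [0.307558 + 0.157910] / 0.515895 = 0.902253
d₂ = d₁ − σ√T = 0.902253 − 0.515895 = 0.386358
risk-neutral PD = N(−d₂) = N(-0.386358) = 0.349616

PD=0.3496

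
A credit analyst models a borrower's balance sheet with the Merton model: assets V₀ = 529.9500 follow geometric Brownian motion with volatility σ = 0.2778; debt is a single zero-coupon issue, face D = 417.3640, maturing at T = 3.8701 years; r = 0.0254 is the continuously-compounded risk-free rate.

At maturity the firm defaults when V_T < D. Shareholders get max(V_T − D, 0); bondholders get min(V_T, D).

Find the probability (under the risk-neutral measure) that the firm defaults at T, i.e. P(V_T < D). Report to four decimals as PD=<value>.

d₁ = [ln(V₀/D) + (r + σ²/2)T] / (σ√T)
   = [ln(529.9500/417.3640) + (0.0254 + 0.5·0.2778²)·3.8701] / (0.2778·√3.8701)
   = [0.238824 + 0.247634] / 0.546504 = 0.890127
d₂ = d₁ − σ√T = 0.890127 − 0.546504 = 0.343623
risk-neutral PD = N(−d₂) = N(-0.343623) = 0.365565

PD=0.3656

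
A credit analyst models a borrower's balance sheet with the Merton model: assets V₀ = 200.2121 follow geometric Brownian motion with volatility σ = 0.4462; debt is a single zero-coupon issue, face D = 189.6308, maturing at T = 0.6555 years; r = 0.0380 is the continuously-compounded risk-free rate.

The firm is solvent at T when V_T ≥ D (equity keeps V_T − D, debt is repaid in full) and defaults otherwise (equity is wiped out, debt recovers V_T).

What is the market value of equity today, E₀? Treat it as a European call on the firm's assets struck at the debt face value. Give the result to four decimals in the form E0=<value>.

E0=35.8824

d₁ = [ln(V₀/D) + (r + σ²/2)T] / (σ√T)
   = [ln(200.2121/189.6308) + (0.0380 + 0.5·0.4462²)·0.6555] / (0.4462·√0.6555)
   = [0.054298 + 0.090162] / 0.361257 = 0.399883
d₂ = d₁ − σ√T = 0.399883 − 0.361257 = 0.038626
N(d₁) = 0.655379,  N(d₂) = 0.515406,  e^(−rT) = 0.975399
E₀ = V₀·N(d₁) − D·e^(−rT)·N(d₂)
   = 200.2121·0.655379 − 189.6308·0.975399·0.515406 = 35.882372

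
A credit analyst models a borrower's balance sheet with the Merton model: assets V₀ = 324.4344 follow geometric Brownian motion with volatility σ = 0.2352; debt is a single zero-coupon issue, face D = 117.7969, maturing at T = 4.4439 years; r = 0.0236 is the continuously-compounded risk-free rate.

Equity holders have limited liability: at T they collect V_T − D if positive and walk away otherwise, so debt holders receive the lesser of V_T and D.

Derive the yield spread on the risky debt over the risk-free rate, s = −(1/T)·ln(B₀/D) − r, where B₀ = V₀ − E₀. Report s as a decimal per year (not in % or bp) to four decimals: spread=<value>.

spread=0.0008

d₁ = [ln(V₀/D) + (r + σ²/2)T] / (σ√T)
   = [ln(324.4344/117.7969) + (0.0236 + 0.5·0.2352²)·4.4439] / (0.2352·√4.4439)
   = [1.013121 + 0.227792] / 0.495815 = 2.502777
d₂ = d₁ − σ√T = 2.502777 − 0.495815 = 2.006962
N(d₁) = 0.993839,  N(d₂) = 0.977623,  e^(−rT) = 0.900436
E₀ = V₀·N(d₁) − D·e^(−rT)·N(d₂)
   = 324.4344·0.993839 − 117.7969·0.900436·0.977623 = 218.740403
B₀ = V₀ − E₀ = 324.4344 − 218.740403 = 105.693997
spread = −(1/T)·ln(B₀/D) − r = −(1/4.4439)·ln(105.693997/117.7969) − 0.0236 = 0.00079611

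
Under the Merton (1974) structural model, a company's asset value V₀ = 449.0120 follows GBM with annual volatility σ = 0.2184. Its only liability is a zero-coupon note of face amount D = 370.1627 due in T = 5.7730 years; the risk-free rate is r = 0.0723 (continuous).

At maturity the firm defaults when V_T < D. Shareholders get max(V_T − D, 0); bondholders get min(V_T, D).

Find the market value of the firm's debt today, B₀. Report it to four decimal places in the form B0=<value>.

d₁ = [ln(V₀/D) + (r + σ²/2)T] / (σ√T)
   = [ln(449.0120/370.1627) + (0.0723 + 0.5·0.2184²)·5.7730] / (0.2184·√5.7730)
   = [0.193107 + 0.555070] / 0.524751 = 1.425774
d₂ = d₁ − σ√T = 1.425774 − 0.524751 = 0.901023
N(d₁) = 0.923033,  N(d₂) = 0.816212,  e^(−rT) = 0.658765
E₀ = V₀·N(d₁) − D·e^(−rT)·N(d₂)
   = 449.0120·0.923033 − 370.1627·0.658765·0.816212 = 215.419422
B₀ = V₀ − E₀ = 449.0120 − 215.419422 = 233.592578

B0=233.5926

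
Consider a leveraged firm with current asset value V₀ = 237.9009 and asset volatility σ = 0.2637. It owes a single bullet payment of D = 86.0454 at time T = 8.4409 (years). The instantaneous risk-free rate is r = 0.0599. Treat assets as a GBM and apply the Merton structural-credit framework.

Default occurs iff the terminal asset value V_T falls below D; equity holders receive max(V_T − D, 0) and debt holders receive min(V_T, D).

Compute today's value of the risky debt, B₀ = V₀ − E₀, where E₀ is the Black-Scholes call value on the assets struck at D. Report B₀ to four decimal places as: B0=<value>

d₁ = [ln(V₀/D) + (r + σ²/2)T] / (σ√T)
   = [ln(237.9009/86.0454) + (0.0599 + 0.5·0.2637²)·8.4409] / (0.2637·√8.4409)
   = [1.016979 + 0.799090] / 0.766134 = 2.370434
d₂ = d₁ − σ√T = 2.370434 − 0.766134 = 1.604301
N(d₁) = 0.991116,  N(d₂) = 0.945676,  e^(−rT) = 0.603138
E₀ = V₀·N(d₁) − D·e^(−rT)·N(d₂)
   = 237.9009·0.991116 − 86.0454·0.603138·0.945676 = 186.709526
B₀ = V₀ − E₀ = 237.9009 − 186.709526 = 51.191374

B0=51.1914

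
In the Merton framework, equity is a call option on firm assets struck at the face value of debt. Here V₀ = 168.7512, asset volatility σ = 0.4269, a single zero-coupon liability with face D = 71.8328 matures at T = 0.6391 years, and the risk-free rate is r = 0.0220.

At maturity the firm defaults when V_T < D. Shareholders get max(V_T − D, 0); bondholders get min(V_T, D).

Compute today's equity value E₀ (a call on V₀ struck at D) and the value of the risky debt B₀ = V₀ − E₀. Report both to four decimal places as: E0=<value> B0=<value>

d₁ = [ln(V₀/D) + (r + σ²/2)T] / (σ√T)
   = [ln(168.7512/71.8328) + (0.0220 + 0.5·0.4269²)·0.6391] / (0.4269·√0.6391)
   = [0.854084 + 0.072296] / 0.341280 = 2.714431
d₂ = d₁ − σ√T = 2.714431 − 0.341280 = 2.373151
N(d₁) = 0.996681,  N(d₂) = 0.991181,  e^(−rT) = 0.986038
E₀ = V₀·N(d₁) − D·e^(−rT)·N(d₂)
   = 168.7512·0.996681 − 71.8328·0.986038·0.991181 = 97.985764
B₀ = V₀ − E₀ = 168.7512 − 97.985764 = 70.765436

E0=97.9858 B0=70.7654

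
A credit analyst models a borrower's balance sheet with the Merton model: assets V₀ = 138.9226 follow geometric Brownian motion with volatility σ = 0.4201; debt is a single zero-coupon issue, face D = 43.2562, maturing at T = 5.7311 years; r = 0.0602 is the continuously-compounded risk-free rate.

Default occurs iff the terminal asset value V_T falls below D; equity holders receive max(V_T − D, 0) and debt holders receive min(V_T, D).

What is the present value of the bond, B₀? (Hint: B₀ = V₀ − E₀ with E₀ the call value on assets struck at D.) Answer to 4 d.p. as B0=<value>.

B0=28.8922

d₁ = [ln(V₀/D) + (r + σ²/2)T] / (σ√T)
   = [ln(138.9226/43.2562) + (0.0602 + 0.5·0.4201²)·5.7311] / (0.4201·√5.7311)
   = [1.166776 + 0.850736] / 1.005707 = 2.006063
d₂ = d₁ − σ√T = 2.006063 − 1.005707 = 1.000355
N(d₁) = 0.977575,  N(d₂) = 0.841431,  e^(−rT) = 0.708212
E₀ = V₀·N(d₁) − D·e^(−rT)·N(d₂)
   = 138.9226·0.977575 − 43.2562·0.708212·0.841431 = 110.030444
B₀ = V₀ − E₀ = 138.9226 − 110.030444 = 28.892156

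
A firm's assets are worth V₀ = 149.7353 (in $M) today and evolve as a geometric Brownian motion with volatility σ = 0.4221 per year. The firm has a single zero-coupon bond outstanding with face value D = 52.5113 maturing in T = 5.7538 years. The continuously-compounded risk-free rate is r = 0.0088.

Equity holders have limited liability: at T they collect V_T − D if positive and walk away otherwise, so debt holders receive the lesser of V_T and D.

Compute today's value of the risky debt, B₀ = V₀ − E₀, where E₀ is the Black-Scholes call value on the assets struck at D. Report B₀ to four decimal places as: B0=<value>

d₁ = [ln(V₀/D) + (r + σ²/2)T] / (σ√T)
   = [ln(149.7353/52.5113) + (0.0088 + 0.5·0.4221²)·5.7538] / (0.4221·√5.7538)
   = [1.047841 + 0.563206] / 1.012495 = 1.591166
d₂ = d₁ − σ√T = 1.591166 − 1.012495 = 0.578671
N(d₁) = 0.944214,  N(d₂) = 0.718594,  e^(−rT) = 0.950627
E₀ = V₀·N(d₁) − D·e^(−rT)·N(d₂)
   = 149.7353·0.944214 − 52.5113·0.950627·0.718594 = 105.510872
B₀ = V₀ − E₀ = 149.7353 − 105.510872 = 44.224428

B0=44.2244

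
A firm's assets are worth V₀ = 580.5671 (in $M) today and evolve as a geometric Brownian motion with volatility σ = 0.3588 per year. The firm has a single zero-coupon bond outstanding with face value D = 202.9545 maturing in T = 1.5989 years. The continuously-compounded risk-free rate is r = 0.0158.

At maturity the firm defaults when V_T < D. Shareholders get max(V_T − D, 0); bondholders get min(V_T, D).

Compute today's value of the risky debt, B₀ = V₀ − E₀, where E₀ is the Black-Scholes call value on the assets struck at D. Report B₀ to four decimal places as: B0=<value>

B0=197.4464

d₁ = [ln(V₀/D) + (r + σ²/2)T] / (σ√T)
   = [ln(580.5671/202.9545) + (0.0158 + 0.5·0.3588²)·1.5989] / (0.3588·√1.5989)
   = [1.051024 + 0.128182] / 0.453694 = 2.599120
d₂ = d₁ − σ√T = 2.599120 − 0.453694 = 2.145426
N(d₁) = 0.995327,  N(d₂) = 0.984041,  e^(−rT) = 0.975054
E₀ = V₀·N(d₁) − D·e^(−rT)·N(d₂)
   = 580.5671·0.995327 − 202.9545·0.975054·0.984041 = 383.120693
B₀ = V₀ − E₀ = 580.5671 − 383.120693 = 197.446407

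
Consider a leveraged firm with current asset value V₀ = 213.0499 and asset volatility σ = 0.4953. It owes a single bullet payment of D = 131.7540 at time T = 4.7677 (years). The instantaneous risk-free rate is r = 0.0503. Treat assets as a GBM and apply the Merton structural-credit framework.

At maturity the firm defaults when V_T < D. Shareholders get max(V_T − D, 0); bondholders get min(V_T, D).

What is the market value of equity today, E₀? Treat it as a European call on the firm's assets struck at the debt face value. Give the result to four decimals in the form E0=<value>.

E0=131.8157

d₁ = [ln(V₀/D) + (r + σ²/2)T] / (σ√T)
   = [ln(213.0499/131.7540) + (0.0503 + 0.5·0.4953²)·4.7677] / (0.4953·√4.7677)
   = [0.480590 + 0.824626] / 1.081491 = 1.206868
d₂ = d₁ − σ√T = 1.206868 − 1.081491 = 0.125377
N(d₁) = 0.886258,  N(d₂) = 0.549887,  e^(−rT) = 0.786773
E₀ = V₀·N(d₁) − D·e^(−rT)·N(d₂)
   = 213.0499·0.886258 − 131.7540·0.786773·0.549887 = 131.815660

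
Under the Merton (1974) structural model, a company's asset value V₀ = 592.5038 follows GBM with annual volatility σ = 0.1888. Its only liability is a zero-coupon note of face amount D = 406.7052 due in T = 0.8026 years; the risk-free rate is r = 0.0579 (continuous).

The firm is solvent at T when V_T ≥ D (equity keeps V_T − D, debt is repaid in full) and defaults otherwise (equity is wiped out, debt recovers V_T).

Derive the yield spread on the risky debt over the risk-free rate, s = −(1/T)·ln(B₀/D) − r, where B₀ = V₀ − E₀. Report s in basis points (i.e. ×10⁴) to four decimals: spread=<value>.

spread=5.2143

d₁ = [ln(V₀/D) + (r + σ²/2)T] / (σ√T)
   = [ln(592.5038/406.7052) + (0.0579 + 0.5·0.1888²)·0.8026] / (0.1888·√0.8026)
   = [0.376269 + 0.060775] / 0.169142 = 2.583886
d₂ = d₁ − σ√T = 2.583886 − 0.169142 = 2.414744
N(d₁) = 0.995115,  N(d₂) = 0.992127,  e^(−rT) = 0.954593
E₀ = V₀·N(d₁) − D·e^(−rT)·N(d₂)
   = 592.5038·0.995115 − 406.7052·0.954593·0.992127 = 204.428436
B₀ = V₀ − E₀ = 592.5038 − 204.428436 = 388.075364
spread = −(1/T)·ln(B₀/D) − r = −(1/0.8026)·ln(388.075364/406.7052) − 0.0579 = 0.00052143
in basis points: 0.00052143 × 10⁴ = 5.2143 bp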